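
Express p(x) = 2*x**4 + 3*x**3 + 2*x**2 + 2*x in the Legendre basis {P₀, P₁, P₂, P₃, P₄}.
(16/15)P₀ + (19/5)P₁ + (52/21)P₂ + (6/5)P₃ + (16/35)P₄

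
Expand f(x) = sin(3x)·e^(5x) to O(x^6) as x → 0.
3*x + 15*x**2 + 33*x**3 + 40*x**4 + 239*x**5/10 + O(x**6)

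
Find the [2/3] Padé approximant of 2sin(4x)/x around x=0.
(8 - 224*x**2/15)/(4*x**2/5 + 1)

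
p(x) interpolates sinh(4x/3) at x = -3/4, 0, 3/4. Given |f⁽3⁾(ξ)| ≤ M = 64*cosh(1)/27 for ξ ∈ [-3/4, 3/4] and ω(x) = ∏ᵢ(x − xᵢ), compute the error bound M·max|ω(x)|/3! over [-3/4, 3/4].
sqrt(3)*cosh(1)/27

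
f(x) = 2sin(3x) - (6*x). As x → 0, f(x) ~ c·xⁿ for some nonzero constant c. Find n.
3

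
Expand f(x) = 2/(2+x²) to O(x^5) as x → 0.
1 - x**2/2 + x**4/4 + O(x**5)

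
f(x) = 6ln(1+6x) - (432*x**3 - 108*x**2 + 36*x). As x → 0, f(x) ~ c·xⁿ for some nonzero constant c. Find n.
4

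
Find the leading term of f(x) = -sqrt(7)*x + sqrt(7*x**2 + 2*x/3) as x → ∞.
sqrt(7)/21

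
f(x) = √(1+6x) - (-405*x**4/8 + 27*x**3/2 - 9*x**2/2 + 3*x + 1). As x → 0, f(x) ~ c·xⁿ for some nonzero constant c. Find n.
5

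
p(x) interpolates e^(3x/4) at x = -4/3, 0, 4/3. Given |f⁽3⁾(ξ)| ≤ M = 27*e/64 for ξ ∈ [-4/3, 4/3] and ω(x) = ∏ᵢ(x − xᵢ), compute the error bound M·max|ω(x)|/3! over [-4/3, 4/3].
sqrt(3)*e/27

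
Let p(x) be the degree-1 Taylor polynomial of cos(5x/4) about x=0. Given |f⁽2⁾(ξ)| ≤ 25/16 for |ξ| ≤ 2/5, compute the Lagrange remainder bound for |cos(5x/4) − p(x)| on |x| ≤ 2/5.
1/8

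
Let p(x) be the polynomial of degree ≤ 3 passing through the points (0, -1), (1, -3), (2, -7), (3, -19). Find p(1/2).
-17/8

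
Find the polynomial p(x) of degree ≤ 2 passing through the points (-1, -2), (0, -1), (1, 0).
x - 1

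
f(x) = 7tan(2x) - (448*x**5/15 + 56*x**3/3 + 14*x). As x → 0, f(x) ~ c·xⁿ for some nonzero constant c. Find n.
7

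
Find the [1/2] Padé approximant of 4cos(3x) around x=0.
4/(9*x**2/2 + 1)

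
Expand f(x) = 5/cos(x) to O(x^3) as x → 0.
5 + 5*x**2/2 + O(x**3)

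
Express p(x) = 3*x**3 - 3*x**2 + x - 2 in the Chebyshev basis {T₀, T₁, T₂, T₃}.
(-7/2)T₀ + (13/4)T₁ + (-3/2)T₂ + (3/4)T₃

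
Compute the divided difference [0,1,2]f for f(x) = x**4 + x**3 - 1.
10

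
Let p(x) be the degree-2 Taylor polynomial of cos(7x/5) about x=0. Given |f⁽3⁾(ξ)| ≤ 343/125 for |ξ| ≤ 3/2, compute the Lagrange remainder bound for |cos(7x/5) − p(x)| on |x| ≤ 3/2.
3087/2000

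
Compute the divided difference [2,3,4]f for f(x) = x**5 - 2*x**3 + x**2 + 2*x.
268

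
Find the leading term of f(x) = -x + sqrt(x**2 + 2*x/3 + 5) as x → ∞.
1/3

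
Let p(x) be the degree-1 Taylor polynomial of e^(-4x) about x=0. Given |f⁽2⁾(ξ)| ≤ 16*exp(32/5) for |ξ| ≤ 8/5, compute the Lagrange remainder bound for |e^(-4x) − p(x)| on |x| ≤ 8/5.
512*exp(32/5)/25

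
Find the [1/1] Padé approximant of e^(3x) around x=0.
(3*x/2 + 1)/(1 - 3*x/2)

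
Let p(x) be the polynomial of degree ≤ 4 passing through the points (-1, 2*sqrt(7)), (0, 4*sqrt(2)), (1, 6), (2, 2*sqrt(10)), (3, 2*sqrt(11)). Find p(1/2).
-5*sqrt(10)/16 - 5*sqrt(7)/64 + 3*sqrt(11)/64 + 15*sqrt(2)/8 + 135/32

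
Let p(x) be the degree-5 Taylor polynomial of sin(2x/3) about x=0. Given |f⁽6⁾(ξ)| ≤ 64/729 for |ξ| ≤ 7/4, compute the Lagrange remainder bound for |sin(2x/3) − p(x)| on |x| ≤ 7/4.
117649/33592320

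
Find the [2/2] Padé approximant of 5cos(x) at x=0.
(5 - 25*x**2/12)/(x**2/12 + 1)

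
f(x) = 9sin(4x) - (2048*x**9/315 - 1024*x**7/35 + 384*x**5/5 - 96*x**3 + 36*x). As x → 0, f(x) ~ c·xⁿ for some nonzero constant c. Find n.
11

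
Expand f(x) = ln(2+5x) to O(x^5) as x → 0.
log(2) + 5*x/2 - 25*x**2/8 + 125*x**3/24 - 625*x**4/64 + O(x**5)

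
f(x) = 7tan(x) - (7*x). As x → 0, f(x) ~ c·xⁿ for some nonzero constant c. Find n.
3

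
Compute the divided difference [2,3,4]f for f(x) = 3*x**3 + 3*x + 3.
27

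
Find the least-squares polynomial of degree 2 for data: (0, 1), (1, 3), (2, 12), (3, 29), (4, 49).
24/35 + (-13/35)x + (22/7)x²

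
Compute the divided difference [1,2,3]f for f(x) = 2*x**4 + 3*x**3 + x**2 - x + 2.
69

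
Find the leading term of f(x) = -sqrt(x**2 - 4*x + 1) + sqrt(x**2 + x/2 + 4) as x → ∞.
9/4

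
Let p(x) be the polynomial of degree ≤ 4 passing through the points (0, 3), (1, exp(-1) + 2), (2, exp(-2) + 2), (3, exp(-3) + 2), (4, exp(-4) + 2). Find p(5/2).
(-20*exp(3) - 5 + 60*e + 90*exp(2) + 259*exp(4))*exp(-4)/128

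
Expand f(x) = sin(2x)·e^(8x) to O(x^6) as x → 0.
2*x + 16*x**2 + 188*x**3/3 + 160*x**4 + 4484*x**5/15 + O(x**6)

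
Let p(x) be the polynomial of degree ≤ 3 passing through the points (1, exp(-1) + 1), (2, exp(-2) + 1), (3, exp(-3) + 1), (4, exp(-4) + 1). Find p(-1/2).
(-189*exp(2) - 35 + 135*e + 16*exp(4) + 105*exp(3))*exp(-4)/16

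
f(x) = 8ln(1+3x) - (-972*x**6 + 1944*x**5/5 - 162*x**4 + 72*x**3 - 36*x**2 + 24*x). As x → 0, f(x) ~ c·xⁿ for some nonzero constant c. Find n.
7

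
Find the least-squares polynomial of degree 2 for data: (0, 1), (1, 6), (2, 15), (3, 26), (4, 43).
39/35 + (104/35)x + (13/7)x²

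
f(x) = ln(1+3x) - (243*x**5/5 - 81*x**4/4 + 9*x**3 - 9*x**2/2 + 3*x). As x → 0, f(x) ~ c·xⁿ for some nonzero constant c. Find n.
6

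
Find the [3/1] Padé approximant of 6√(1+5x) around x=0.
(-375*x**3/32 + 225*x**2/8 + 135*x/4 + 6)/(25*x/8 + 1)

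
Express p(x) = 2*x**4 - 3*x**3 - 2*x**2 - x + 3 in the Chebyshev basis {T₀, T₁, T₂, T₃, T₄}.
(11/4)T₀ + (-13/4)T₁ + (-3/4)T₃ + (1/4)T₄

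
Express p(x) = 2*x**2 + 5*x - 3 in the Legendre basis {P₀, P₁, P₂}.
(-7/3)P₀ + (5)P₁ + (4/3)P₂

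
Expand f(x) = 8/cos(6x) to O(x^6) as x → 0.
8 + 144*x**2 + 2160*x**4 + O(x**6)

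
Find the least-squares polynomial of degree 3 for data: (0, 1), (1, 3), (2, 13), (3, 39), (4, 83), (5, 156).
20/21 + (-1/63)x + (89/84)x² + (37/36)x³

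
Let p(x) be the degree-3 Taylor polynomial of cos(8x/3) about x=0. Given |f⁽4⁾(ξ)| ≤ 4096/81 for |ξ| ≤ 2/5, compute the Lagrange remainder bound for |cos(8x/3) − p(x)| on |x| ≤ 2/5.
8192/151875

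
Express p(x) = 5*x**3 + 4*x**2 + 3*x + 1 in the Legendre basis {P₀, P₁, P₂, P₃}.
(7/3)P₀ + (6)P₁ + (8/3)P₂ + (2)P₃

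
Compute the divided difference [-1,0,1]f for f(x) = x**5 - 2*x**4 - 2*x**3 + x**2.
-1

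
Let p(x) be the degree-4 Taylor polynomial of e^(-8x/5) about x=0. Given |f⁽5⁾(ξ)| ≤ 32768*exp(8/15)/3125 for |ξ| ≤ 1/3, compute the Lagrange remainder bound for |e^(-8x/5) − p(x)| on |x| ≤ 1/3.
4096*exp(8/15)/11390625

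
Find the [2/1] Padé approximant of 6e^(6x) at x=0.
(36*x**2 + 24*x + 6)/(1 - 2*x)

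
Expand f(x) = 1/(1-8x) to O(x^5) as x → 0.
1 + 8*x + 64*x**2 + 512*x**3 + 4096*x**4 + O(x**5)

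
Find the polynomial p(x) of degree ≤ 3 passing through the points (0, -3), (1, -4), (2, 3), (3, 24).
x**3 + x**2 - 3*x - 3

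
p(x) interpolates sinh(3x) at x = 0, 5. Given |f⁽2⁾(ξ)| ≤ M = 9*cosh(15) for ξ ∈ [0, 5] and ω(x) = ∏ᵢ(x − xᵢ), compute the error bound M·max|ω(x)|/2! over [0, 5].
225*cosh(15)/8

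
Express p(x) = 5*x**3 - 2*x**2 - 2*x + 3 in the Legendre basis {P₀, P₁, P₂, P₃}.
(7/3)P₀ + P₁ + (-4/3)P₂ + (2)P₃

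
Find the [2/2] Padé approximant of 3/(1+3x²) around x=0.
3/(3*x**2 + 1)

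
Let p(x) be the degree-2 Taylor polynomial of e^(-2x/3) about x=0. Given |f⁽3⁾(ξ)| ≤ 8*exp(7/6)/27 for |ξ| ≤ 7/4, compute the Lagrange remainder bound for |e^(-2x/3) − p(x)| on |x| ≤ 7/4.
343*exp(7/6)/1296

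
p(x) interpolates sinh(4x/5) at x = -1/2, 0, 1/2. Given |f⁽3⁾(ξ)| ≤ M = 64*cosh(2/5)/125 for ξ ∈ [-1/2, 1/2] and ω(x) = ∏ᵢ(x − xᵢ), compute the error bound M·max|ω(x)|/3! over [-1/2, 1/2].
8*sqrt(3)*cosh(2/5)/3375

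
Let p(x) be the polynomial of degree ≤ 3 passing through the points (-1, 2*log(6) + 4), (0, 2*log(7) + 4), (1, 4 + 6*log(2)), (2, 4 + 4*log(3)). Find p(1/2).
4 + log(56*2**(1/4)*3**(5/8)*7**(1/8)/3)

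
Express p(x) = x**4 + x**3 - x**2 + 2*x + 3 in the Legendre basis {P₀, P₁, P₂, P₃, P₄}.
(43/15)P₀ + (13/5)P₁ + (-2/21)P₂ + (2/5)P₃ + (8/35)P₄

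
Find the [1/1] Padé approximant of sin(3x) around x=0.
3*x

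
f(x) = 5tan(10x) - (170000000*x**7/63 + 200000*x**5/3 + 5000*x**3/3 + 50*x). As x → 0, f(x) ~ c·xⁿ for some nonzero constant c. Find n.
9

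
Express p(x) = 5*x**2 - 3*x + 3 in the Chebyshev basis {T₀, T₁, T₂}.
(11/2)T₀ + (-3)T₁ + (5/2)T₂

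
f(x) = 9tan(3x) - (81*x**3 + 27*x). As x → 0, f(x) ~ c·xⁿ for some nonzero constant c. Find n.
5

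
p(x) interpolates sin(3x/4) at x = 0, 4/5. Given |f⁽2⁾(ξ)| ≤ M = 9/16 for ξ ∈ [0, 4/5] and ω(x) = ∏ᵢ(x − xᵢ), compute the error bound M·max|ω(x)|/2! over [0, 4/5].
9/200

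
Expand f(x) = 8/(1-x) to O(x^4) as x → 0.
8 + 8*x + 8*x**2 + 8*x**3 + O(x**4)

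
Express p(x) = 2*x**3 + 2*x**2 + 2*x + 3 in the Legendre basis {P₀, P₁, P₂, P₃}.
(11/3)P₀ + (16/5)P₁ + (4/3)P₂ + (4/5)P₃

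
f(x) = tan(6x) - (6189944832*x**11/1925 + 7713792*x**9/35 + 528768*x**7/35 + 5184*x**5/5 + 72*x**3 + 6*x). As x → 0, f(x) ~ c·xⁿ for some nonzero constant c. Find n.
13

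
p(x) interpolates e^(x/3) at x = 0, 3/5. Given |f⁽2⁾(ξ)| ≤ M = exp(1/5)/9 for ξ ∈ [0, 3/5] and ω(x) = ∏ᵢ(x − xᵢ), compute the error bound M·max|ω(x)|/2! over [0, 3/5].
exp(1/5)/200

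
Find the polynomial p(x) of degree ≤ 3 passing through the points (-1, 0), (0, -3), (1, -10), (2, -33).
-2*x**3 - 2*x**2 - 3*x - 3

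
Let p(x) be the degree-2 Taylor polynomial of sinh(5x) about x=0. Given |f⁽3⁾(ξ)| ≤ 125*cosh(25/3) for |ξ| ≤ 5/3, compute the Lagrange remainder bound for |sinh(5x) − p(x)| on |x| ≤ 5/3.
15625*cosh(25/3)/162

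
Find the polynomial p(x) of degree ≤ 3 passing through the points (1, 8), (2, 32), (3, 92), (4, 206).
3*x**3 + 3*x + 2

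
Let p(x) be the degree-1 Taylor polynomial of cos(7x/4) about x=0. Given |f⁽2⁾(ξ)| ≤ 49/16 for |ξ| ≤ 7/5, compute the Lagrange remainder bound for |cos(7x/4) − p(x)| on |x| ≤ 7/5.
2401/800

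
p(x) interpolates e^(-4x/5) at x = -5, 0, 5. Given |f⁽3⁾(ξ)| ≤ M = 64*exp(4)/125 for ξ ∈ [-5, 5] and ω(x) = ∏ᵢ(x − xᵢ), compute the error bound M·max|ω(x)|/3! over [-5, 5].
64*sqrt(3)*exp(4)/27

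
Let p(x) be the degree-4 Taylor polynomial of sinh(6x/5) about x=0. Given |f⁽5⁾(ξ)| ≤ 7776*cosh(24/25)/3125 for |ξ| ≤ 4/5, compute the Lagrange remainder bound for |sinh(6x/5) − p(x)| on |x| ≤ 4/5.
331776*cosh(24/25)/48828125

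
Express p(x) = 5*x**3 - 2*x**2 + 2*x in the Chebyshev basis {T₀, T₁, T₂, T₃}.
-T₀ + (23/4)T₁ - T₂ + (5/4)T₃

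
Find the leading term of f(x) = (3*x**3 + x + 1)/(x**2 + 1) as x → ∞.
3*x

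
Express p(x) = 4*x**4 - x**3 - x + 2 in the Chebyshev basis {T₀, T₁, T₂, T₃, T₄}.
(7/2)T₀ + (-7/4)T₁ + (2)T₂ + (-1/4)T₃ + (1/2)T₄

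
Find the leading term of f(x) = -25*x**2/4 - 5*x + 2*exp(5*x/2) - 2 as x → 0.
125*x**3/24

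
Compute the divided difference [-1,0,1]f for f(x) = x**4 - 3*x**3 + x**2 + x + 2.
2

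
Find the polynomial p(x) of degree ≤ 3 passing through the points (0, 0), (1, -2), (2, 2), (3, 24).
2*x**3 - 3*x**2 - x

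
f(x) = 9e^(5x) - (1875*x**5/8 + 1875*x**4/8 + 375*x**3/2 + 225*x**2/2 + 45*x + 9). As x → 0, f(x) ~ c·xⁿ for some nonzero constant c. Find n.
6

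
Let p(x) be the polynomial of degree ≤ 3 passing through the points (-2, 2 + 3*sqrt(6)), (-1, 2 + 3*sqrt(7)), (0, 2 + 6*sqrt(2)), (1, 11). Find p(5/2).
-567*sqrt(2)/8 - 105*sqrt(6)/16 + 977/16 + 405*sqrt(7)/16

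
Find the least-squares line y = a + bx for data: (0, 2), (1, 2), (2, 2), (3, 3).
a = 9/5, b = 3/10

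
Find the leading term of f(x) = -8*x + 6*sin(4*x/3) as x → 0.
-64*x**3/27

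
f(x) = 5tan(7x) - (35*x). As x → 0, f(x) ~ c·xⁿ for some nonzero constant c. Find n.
3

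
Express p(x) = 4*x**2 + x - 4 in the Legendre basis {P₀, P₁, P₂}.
(-8/3)P₀ + P₁ + (8/3)P₂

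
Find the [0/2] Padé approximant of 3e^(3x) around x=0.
3/(9*x**2/2 - 3*x + 1)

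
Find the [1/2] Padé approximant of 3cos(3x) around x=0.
3/(9*x**2/2 + 1)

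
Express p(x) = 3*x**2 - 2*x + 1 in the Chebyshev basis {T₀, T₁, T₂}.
(5/2)T₀ + (-2)T₁ + (3/2)T₂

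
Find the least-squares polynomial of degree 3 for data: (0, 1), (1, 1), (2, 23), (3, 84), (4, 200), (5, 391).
115/126 + (-499/108)x + (128/63)x² + (313/108)x³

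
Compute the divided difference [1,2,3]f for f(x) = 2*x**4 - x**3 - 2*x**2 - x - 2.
42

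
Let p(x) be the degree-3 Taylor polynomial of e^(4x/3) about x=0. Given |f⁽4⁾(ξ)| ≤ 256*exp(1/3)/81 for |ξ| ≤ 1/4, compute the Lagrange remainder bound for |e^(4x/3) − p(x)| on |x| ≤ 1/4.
exp(1/3)/1944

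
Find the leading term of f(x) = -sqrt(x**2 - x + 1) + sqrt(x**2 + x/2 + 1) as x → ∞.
3/4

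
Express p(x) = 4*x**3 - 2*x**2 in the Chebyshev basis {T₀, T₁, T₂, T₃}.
-T₀ + (3)T₁ - T₂ + T₃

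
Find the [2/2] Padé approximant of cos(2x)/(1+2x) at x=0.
(-7*x**2/3 + x/3 + 1)/(x**2/3 + 7*x/3 + 1)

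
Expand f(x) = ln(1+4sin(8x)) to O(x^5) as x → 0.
32*x - 512*x**2 + 31744*x**3/3 - 753664*x**4/3 + O(x**5)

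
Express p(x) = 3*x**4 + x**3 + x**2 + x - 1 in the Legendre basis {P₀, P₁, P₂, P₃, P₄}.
(-1/15)P₀ + (8/5)P₁ + (50/21)P₂ + (2/5)P₃ + (24/35)P₄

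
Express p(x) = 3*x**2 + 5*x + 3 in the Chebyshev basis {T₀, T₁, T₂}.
(9/2)T₀ + (5)T₁ + (3/2)T₂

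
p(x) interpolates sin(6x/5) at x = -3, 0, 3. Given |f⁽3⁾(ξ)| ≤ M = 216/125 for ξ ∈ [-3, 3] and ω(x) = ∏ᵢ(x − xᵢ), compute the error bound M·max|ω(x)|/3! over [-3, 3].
216*sqrt(3)/125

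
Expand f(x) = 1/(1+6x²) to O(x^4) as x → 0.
1 - 6*x**2 + O(x**4)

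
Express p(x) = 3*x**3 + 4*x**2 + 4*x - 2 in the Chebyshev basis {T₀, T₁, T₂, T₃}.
(25/4)T₁ + (2)T₂ + (3/4)T₃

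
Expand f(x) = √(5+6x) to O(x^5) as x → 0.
sqrt(5) + 3*sqrt(5)*x/5 - 9*sqrt(5)*x**2/50 + 27*sqrt(5)*x**3/250 - 81*sqrt(5)*x**4/1000 + O(x**5)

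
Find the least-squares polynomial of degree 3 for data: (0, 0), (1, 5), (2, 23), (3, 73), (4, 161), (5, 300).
37/126 + (-589/756)x + (635/252)x² + (52/27)x³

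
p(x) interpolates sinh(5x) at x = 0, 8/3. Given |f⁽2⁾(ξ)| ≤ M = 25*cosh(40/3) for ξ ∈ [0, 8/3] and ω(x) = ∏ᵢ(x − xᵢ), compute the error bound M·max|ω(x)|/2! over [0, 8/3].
200*cosh(40/3)/9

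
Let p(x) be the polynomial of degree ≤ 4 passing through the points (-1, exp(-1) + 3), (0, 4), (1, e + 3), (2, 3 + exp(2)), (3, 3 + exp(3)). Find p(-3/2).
(315 + e*(-180*exp(2) - 36 + 35*exp(3) + 378*e))*exp(-1)/128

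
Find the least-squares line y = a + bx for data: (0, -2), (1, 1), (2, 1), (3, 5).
a = -19/10, b = 21/10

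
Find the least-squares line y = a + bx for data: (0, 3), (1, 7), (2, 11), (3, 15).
a = 3, b = 4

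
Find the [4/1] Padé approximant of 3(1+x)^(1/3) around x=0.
(x**4/81 - 8*x**3/135 + 2*x**2/5 + 16*x/5 + 3)/(11*x/15 + 1)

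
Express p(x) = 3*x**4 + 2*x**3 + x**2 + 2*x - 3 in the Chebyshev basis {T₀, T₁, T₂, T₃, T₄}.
(-11/8)T₀ + (7/2)T₁ + (2)T₂ + (1/2)T₃ + (3/8)T₄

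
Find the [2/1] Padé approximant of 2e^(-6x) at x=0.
(12*x**2 - 8*x + 2)/(2*x + 1)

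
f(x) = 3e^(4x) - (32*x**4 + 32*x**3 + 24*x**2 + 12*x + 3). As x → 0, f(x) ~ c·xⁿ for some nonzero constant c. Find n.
5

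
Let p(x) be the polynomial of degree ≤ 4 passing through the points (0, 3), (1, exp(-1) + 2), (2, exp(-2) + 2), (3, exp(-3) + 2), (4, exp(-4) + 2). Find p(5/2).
(-20*exp(3) - 5 + 60*e + 90*exp(2) + 259*exp(4))*exp(-4)/128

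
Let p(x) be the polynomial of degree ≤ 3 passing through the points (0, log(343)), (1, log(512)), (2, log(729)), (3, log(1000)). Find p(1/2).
log(256*2**(5/8)*3**(1/8)*84035**(3/16)/9)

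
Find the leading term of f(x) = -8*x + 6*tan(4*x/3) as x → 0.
128*x**3/27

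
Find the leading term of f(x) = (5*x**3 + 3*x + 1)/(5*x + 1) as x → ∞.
x**2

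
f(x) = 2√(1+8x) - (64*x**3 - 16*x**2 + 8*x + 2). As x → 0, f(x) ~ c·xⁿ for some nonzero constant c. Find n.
4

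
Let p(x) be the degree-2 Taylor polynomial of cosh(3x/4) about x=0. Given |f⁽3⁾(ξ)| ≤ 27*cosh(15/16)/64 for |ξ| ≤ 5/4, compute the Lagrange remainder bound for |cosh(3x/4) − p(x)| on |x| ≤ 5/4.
1125*cosh(15/16)/8192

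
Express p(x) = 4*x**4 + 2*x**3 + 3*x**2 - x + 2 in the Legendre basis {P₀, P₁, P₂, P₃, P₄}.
(19/5)P₀ + (1/5)P₁ + (30/7)P₂ + (4/5)P₃ + (32/35)P₄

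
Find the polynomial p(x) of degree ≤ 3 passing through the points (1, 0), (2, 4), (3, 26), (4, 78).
2*x**3 - 3*x**2 - x + 2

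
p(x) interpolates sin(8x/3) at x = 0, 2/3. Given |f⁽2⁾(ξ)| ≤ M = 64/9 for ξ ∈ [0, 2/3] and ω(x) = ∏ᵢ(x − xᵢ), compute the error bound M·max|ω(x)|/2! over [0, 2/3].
32/81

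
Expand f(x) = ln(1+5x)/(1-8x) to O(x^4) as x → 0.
5*x + 55*x**2/2 + 785*x**3/3 + O(x**4)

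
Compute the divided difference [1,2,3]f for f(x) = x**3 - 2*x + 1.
6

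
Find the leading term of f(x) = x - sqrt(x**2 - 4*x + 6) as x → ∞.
2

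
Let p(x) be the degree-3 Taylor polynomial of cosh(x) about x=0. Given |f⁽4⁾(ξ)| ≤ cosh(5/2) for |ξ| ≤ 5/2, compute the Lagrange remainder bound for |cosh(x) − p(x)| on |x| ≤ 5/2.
625*cosh(5/2)/384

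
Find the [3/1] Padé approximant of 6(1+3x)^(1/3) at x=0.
(-2*x**3 + 6*x**2 + 18*x + 6)/(2*x + 1)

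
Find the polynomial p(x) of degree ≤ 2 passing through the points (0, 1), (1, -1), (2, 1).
2*x**2 - 4*x + 1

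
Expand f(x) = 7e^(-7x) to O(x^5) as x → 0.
7 - 49*x + 343*x**2/2 - 2401*x**3/6 + 16807*x**4/24 + O(x**5)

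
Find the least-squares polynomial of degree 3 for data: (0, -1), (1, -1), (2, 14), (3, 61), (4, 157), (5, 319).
-1 + (-11/6)x - x² + (17/6)x³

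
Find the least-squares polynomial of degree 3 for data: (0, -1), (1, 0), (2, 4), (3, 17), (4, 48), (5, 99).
-113/126 + (767/756)x + (-349/252)x² + (28/27)x³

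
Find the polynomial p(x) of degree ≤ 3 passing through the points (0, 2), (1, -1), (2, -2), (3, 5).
x**3 - 2*x**2 - 2*x + 2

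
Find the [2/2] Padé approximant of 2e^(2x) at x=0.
(2*x**2/3 + 2*x + 2)/(x**2/3 - x + 1)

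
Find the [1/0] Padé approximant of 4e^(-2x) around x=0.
4 - 8*x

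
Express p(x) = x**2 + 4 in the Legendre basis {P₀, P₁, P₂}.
(13/3)P₀ + (2/3)P₂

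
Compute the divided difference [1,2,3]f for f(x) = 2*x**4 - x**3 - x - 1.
44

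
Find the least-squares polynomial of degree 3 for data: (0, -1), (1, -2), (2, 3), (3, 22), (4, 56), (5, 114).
-41/42 + (-745/252)x + (37/42)x² + (31/36)x³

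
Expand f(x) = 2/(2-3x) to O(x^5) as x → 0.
1 + 3*x/2 + 9*x**2/4 + 27*x**3/8 + 81*x**4/16 + O(x**5)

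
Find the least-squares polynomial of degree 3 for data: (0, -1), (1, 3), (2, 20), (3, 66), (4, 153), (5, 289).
-5/7 + (-13/14)x + (25/14)x² + (2)x³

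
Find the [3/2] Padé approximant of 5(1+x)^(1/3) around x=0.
(7*x**3/81 + 7*x**2/3 + 7*x + 5)/(2*x**2/9 + 16*x/15 + 1)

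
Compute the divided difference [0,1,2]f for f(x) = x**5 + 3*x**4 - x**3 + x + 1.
33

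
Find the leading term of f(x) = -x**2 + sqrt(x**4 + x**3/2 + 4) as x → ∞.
x/4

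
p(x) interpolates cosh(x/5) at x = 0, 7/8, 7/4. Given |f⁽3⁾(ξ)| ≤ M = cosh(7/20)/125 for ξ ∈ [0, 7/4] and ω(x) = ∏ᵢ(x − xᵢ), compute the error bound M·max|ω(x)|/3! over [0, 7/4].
343*sqrt(3)*cosh(7/20)/1728000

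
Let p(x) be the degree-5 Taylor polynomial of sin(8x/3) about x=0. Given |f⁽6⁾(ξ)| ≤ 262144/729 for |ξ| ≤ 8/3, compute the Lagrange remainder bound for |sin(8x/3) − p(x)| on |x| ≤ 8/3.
4294967296/23914845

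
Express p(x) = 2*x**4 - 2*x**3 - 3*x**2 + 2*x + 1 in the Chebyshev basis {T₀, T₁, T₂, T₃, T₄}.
(1/4)T₀ + (1/2)T₁ + (-1/2)T₂ + (-1/2)T₃ + (1/4)T₄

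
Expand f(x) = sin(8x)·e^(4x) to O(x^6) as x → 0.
8*x + 32*x**2 - 64*x**3/3 - 256*x**4 - 4864*x**5/15 + O(x**6)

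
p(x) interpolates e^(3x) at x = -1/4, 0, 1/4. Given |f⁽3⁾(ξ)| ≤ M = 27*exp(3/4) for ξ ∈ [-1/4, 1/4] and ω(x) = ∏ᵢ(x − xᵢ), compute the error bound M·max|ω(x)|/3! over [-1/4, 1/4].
sqrt(3)*exp(3/4)/64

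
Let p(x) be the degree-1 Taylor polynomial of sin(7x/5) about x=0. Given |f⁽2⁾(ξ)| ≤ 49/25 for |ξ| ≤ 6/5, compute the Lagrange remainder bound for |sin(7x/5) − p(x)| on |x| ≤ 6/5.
882/625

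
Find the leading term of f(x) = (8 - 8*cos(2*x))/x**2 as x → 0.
16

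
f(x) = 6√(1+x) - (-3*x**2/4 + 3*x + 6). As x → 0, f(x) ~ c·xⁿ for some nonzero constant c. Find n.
3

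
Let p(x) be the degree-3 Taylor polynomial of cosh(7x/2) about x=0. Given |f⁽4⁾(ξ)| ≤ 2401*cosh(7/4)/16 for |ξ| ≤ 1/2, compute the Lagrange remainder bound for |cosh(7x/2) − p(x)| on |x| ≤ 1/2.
2401*cosh(7/4)/6144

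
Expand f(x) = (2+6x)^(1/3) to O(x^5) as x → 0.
2**(1/3) + 2**(1/3)*x - 2**(1/3)*x**2 + 5*2**(1/3)*x**3/3 - 10*2**(1/3)*x**4/3 + O(x**5)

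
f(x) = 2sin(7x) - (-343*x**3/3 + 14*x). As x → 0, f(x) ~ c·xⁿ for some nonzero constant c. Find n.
5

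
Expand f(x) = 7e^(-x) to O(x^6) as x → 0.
7 - 7*x + 7*x**2/2 - 7*x**3/6 + 7*x**4/24 - 7*x**5/120 + O(x**6)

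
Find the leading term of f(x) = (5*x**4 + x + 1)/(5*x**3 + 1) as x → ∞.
x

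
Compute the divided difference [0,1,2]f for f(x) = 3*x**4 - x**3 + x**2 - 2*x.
19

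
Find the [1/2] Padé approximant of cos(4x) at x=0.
1/(8*x**2 + 1)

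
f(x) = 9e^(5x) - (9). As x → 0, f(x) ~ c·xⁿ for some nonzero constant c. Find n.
1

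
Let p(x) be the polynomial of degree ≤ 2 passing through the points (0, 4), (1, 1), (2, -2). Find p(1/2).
5/2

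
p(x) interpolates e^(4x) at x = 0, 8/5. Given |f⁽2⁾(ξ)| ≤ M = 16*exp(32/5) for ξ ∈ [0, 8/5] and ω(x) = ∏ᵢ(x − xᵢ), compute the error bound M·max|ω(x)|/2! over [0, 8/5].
128*exp(32/5)/25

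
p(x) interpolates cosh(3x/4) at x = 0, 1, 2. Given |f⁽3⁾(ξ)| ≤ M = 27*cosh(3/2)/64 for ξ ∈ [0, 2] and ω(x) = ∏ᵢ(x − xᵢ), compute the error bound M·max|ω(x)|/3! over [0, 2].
sqrt(3)*cosh(3/2)/64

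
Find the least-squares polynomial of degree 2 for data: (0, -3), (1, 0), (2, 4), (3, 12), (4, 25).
-18/7 + (-2/35)x + (12/7)x²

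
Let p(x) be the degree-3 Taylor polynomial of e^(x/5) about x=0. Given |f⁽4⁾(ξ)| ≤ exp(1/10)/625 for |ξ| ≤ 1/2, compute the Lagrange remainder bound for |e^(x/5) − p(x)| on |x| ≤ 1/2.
exp(1/10)/240000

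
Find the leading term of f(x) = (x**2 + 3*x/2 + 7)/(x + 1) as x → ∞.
x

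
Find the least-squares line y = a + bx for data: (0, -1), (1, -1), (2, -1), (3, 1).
a = -7/5, b = 3/5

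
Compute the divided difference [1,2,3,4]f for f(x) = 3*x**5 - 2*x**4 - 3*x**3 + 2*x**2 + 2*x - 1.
172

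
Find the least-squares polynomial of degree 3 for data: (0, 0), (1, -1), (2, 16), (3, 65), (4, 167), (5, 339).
-19/126 + (-1805/756)x + (-115/126)x² + (323/108)x³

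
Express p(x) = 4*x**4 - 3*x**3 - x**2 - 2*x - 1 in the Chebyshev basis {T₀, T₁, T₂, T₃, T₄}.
(-17/4)T₁ + (3/2)T₂ + (-3/4)T₃ + (1/2)T₄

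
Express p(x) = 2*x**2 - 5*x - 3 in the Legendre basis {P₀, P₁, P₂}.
(-7/3)P₀ + (-5)P₁ + (4/3)P₂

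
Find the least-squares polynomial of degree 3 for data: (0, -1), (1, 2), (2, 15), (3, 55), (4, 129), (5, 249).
-16/21 + (-7/9)x + (71/84)x² + (67/36)x³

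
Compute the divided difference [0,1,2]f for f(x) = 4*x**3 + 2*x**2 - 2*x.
14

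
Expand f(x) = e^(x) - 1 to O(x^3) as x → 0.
x + x**2/2 + O(x**3)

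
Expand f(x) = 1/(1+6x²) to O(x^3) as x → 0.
1 - 6*x**2 + O(x**3)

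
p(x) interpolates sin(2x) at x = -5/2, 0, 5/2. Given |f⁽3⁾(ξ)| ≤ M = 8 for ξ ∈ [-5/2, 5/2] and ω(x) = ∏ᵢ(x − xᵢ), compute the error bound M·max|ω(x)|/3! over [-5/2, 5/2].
125*sqrt(3)/27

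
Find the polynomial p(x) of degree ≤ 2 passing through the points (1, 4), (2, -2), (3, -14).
-3*x**2 + 3*x + 4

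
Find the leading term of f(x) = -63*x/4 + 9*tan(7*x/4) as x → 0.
1029*x**3/64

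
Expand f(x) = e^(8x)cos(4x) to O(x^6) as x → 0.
1 + 8*x + 24*x**2 + 64*x**3/3 - 224*x**4/3 - 4864*x**5/15 + O(x**6)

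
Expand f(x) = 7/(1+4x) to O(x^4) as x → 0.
7 - 28*x + 112*x**2 - 448*x**3 + O(x**4)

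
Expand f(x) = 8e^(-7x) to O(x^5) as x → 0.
8 - 56*x + 196*x**2 - 1372*x**3/3 + 2401*x**4/3 + O(x**5)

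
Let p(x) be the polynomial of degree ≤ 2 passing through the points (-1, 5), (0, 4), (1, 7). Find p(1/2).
5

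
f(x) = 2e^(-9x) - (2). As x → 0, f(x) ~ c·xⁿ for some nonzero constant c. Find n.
1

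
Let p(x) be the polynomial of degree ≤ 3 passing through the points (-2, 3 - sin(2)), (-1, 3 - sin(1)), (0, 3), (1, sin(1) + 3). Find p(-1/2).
-5*sin(1)/8 + sin(2)/16 + 3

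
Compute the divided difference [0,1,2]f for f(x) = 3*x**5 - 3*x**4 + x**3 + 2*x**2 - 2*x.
29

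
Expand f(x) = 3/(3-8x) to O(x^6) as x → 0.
1 + 8*x/3 + 64*x**2/9 + 512*x**3/27 + 4096*x**4/81 + 32768*x**5/243 + O(x**6)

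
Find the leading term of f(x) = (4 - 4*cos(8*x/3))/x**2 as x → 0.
128/9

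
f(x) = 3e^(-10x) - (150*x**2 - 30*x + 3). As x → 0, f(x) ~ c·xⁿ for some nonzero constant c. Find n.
3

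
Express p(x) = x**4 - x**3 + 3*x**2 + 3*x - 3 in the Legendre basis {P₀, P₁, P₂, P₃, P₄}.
(-9/5)P₀ + (12/5)P₁ + (18/7)P₂ + (-2/5)P₃ + (8/35)P₄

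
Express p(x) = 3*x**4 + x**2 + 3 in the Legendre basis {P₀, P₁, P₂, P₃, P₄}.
(59/15)P₀ + (50/21)P₂ + (24/35)P₄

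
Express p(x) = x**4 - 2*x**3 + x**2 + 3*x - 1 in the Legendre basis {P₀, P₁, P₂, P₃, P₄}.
(-7/15)P₀ + (9/5)P₁ + (26/21)P₂ + (-4/5)P₃ + (8/35)P₄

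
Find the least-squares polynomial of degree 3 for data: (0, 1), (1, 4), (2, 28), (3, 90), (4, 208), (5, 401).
13/14 + (-25/28)x + (33/28)x² + (3)x³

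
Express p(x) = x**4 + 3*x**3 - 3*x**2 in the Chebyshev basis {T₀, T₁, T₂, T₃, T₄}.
(-9/8)T₀ + (9/4)T₁ - T₂ + (3/4)T₃ + (1/8)T₄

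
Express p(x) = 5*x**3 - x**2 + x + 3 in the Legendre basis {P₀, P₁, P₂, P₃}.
(8/3)P₀ + (4)P₁ + (-2/3)P₂ + (2)P₃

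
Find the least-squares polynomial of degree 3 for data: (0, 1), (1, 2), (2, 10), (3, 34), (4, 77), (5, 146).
10/9 + (-347/189)x + (85/63)x² + (26/27)x³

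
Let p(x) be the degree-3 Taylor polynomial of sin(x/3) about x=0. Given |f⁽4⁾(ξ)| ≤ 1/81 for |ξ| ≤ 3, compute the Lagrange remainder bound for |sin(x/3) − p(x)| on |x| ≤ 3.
1/24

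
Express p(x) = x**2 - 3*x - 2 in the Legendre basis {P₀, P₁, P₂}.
(-5/3)P₀ + (-3)P₁ + (2/3)P₂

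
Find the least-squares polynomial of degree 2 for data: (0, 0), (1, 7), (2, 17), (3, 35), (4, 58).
11/35 + (104/35)x + (20/7)x²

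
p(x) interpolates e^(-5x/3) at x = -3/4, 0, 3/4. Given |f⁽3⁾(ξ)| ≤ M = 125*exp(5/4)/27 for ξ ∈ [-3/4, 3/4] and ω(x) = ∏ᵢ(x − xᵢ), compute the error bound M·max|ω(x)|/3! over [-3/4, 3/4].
125*sqrt(3)*exp(5/4)/1728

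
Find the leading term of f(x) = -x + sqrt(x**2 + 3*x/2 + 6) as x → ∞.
3/4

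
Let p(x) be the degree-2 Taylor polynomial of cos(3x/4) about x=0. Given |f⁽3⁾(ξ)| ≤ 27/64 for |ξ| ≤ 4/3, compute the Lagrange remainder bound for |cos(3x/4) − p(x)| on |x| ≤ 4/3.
1/6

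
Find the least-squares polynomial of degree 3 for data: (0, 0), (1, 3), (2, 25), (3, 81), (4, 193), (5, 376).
-1/18 + (49/108)x + (-5/36)x² + (163/54)x³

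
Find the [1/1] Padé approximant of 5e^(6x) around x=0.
(15*x + 5)/(1 - 3*x)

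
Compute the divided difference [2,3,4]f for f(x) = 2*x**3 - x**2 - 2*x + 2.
17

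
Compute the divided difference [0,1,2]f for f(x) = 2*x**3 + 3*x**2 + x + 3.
9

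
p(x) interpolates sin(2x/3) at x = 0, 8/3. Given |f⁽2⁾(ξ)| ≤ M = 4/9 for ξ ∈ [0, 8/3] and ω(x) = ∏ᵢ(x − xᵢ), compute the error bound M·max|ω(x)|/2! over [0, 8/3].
32/81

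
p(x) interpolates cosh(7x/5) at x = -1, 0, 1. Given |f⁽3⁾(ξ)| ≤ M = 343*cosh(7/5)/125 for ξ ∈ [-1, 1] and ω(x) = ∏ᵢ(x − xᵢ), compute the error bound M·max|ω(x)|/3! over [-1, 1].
343*sqrt(3)*cosh(7/5)/3375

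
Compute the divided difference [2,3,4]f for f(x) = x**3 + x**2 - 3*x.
10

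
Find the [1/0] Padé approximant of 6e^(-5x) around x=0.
6 - 30*x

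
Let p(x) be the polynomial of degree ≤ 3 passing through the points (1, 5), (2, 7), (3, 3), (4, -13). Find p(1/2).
29/8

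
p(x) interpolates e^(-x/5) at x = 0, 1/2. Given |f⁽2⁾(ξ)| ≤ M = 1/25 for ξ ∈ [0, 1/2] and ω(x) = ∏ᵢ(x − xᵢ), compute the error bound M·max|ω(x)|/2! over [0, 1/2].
1/800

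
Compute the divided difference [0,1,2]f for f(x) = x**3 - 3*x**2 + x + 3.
0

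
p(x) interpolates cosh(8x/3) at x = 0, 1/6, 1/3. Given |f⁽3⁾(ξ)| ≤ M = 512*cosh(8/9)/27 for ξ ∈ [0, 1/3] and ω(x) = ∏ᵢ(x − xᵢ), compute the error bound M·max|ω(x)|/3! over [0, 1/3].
64*sqrt(3)*cosh(8/9)/19683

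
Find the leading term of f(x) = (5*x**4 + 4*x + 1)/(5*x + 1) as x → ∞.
x**3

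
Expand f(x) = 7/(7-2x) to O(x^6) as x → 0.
1 + 2*x/7 + 4*x**2/49 + 8*x**3/343 + 16*x**4/2401 + 32*x**5/16807 + O(x**6)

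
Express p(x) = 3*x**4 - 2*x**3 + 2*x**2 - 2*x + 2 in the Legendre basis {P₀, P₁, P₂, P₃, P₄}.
(49/15)P₀ + (-16/5)P₁ + (64/21)P₂ + (-4/5)P₃ + (24/35)P₄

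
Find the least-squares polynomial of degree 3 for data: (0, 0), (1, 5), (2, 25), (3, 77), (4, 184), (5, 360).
1/21 + (485/126)x + (-173/84)x² + (113/36)x³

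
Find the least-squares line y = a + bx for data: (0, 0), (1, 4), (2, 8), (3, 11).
a = 1/5, b = 37/10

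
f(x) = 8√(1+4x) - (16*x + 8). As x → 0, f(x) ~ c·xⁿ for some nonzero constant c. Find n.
2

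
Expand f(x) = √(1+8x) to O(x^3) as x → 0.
1 + 4*x - 8*x**2 + O(x**3)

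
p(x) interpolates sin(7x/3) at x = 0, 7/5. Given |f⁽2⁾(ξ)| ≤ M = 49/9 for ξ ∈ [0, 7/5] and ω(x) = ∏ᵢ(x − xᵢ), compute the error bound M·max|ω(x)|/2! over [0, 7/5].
2401/1800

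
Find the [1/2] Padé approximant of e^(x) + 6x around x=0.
(2017*x/291 + 1)/(-11*x**2/582 - 20*x/291 + 1)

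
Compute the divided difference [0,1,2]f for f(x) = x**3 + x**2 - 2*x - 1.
4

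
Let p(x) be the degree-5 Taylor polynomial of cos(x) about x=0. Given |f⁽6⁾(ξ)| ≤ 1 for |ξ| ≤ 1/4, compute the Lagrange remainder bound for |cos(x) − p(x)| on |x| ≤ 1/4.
1/2949120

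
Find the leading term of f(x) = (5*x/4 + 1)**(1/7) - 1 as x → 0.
5*x/28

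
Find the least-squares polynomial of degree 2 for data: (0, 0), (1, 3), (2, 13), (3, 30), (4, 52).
-6/35 + (17/70)x + (45/14)x²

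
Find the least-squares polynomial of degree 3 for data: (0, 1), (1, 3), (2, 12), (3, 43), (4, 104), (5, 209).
137/126 + (919/756)x + (-101/63)x² + (209/108)x³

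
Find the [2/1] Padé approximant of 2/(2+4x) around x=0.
1/(2*x + 1)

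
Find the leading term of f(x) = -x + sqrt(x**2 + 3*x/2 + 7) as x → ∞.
3/4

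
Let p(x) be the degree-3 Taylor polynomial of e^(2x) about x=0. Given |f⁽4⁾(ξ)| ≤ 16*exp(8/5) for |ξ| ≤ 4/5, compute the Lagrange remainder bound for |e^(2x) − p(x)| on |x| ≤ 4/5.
512*exp(8/5)/1875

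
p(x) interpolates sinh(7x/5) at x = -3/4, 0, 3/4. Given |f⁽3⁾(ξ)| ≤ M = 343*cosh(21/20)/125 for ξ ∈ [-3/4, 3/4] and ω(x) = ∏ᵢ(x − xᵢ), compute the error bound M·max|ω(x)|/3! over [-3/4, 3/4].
343*sqrt(3)*cosh(21/20)/8000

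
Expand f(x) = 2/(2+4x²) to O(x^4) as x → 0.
1 - 2*x**2 + O(x**4)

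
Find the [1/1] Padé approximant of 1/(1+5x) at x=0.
1/(5*x + 1)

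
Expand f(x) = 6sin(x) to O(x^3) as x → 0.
6*x + O(x**3)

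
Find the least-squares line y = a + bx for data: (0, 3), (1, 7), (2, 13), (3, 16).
a = 3, b = 9/2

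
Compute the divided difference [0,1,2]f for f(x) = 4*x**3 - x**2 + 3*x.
11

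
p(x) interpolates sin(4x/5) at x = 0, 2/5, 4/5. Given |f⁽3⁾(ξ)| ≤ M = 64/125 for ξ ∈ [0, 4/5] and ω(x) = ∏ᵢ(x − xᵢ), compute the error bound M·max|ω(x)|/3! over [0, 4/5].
512*sqrt(3)/421875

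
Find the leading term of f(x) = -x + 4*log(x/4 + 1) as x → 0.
-x**2/8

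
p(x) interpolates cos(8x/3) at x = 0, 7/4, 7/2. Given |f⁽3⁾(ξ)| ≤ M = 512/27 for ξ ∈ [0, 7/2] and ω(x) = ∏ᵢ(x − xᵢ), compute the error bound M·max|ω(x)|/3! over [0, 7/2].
2744*sqrt(3)/729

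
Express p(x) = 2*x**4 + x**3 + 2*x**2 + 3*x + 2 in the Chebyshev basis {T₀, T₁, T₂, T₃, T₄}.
(15/4)T₀ + (15/4)T₁ + (2)T₂ + (1/4)T₃ + (1/4)T₄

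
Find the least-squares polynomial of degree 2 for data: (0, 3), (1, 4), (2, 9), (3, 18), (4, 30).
102/35 + (-22/35)x + (13/7)x²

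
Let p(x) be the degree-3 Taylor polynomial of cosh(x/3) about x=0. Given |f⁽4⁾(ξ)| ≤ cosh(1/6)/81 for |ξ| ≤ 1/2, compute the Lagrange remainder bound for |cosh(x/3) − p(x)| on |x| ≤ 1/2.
cosh(1/6)/31104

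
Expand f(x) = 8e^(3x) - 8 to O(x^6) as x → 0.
24*x + 36*x**2 + 36*x**3 + 27*x**4 + 81*x**5/5 + O(x**6)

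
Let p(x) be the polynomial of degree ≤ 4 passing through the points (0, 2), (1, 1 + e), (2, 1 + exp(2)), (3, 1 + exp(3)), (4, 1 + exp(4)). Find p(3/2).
-5*exp(3)/32 + 123/128 + 15*e/32 + 3*exp(4)/128 + 45*exp(2)/64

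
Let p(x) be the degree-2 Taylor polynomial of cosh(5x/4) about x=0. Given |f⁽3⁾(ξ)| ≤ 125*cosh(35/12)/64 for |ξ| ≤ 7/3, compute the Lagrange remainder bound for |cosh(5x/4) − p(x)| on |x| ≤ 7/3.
42875*cosh(35/12)/10368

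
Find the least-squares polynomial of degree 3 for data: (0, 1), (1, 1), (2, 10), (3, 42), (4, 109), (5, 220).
74/63 + (-773/378)x + (-151/252)x² + (211/108)x³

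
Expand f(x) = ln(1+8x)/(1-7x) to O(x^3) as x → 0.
8*x + 24*x**2 + O(x**3)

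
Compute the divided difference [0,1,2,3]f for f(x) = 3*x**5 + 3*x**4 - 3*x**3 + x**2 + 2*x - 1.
90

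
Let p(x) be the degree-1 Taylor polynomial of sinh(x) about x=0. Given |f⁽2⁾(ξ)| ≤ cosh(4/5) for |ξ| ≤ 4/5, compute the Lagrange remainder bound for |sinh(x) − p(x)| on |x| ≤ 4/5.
8*cosh(4/5)/25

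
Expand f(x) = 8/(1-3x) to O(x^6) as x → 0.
8 + 24*x + 72*x**2 + 216*x**3 + 648*x**4 + 1944*x**5 + O(x**6)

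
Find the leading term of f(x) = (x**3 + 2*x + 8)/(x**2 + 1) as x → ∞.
x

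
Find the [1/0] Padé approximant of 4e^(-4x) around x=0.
4 - 16*x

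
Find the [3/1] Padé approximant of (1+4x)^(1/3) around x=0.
(-64*x**3/81 + 16*x**2/9 + 4*x + 1)/(8*x/3 + 1)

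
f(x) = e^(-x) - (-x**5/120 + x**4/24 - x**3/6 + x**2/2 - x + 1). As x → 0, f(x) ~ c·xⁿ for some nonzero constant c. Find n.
6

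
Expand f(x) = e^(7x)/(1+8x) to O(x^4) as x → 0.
1 - x + 65*x**2/2 - 1217*x**3/6 + O(x**4)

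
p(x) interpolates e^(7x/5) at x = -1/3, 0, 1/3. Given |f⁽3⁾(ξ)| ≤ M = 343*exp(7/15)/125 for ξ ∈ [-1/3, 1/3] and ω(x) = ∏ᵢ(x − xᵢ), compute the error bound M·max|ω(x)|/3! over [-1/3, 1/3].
343*sqrt(3)*exp(7/15)/91125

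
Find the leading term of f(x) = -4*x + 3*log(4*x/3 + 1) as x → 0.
-8*x**2/3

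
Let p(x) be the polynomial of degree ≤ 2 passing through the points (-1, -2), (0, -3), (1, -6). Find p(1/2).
-17/4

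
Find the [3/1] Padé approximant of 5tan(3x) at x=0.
45*x**3 + 15*x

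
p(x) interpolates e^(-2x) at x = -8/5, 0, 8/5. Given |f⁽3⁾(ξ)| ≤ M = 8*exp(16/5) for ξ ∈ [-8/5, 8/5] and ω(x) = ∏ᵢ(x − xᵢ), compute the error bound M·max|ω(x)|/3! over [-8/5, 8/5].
4096*sqrt(3)*exp(16/5)/3375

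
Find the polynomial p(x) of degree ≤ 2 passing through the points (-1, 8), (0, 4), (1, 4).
2*x**2 - 2*x + 4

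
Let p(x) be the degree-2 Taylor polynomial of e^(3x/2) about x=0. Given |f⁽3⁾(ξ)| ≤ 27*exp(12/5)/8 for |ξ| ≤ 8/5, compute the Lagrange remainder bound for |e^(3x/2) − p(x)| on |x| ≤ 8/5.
288*exp(12/5)/125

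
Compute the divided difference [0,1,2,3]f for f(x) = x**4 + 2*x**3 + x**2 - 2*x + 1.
8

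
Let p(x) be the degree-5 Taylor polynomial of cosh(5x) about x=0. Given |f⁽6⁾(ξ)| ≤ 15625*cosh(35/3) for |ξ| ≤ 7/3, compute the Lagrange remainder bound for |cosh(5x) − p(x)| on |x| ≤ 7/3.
367653125*cosh(35/3)/104976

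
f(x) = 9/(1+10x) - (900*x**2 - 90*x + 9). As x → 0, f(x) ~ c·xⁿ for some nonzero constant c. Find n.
3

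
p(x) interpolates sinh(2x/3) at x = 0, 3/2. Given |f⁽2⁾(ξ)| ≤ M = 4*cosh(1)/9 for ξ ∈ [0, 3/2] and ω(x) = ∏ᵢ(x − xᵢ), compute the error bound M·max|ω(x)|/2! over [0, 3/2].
cosh(1)/8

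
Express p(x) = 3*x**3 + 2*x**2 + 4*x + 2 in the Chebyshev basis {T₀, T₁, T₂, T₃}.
(3)T₀ + (25/4)T₁ + T₂ + (3/4)T₃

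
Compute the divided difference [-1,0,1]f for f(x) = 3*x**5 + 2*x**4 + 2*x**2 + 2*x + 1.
4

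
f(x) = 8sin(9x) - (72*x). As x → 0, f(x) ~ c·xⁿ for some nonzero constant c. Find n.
3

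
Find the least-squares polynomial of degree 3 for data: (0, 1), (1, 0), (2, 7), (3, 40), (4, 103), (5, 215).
68/63 + (-487/189)x + (-247/252)x² + (217/108)x³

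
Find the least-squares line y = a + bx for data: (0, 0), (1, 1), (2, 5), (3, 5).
a = -1/10, b = 19/10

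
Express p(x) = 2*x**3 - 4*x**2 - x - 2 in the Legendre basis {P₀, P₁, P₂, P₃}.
(-10/3)P₀ + (1/5)P₁ + (-8/3)P₂ + (4/5)P₃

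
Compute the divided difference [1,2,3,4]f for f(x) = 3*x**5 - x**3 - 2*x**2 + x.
194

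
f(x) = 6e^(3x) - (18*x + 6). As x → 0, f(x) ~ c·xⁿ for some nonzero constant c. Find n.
2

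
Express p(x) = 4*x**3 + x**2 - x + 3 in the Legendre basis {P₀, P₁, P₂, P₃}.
(10/3)P₀ + (7/5)P₁ + (2/3)P₂ + (8/5)P₃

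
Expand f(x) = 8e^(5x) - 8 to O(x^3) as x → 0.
40*x + 100*x**2 + O(x**3)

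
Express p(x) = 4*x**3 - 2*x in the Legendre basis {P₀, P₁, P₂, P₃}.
(2/5)P₁ + (8/5)P₃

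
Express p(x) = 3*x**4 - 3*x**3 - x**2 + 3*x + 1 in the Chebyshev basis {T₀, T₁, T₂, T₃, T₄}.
(13/8)T₀ + (3/4)T₁ + T₂ + (-3/4)T₃ + (3/8)T₄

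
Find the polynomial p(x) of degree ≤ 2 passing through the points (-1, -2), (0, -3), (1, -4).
-x - 3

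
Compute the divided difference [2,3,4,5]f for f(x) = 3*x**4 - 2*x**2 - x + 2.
42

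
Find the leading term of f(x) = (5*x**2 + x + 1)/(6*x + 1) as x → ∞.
5*x/6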